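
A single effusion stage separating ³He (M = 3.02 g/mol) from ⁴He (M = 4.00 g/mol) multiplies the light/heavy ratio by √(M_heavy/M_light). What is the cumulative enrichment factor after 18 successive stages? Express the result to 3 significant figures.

12.5

After 18 stages the ratio has grown by (√(4.00/3.02))^18 = (4.00/3.02)^(18/2).
= 1.32450^9 = 12.5.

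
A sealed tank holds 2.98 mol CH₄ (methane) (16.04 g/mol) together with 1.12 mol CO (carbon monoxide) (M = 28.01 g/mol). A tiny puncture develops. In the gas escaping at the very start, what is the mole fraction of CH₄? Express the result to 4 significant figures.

The effusion rate of species i is ∝ p_i/√M_i ∝ n_i/√M_i.
Mole fraction of CH₄ in the effusate = (n_CH₄/√M_CH₄) / (n_CH₄/√M_CH₄ + n_CO/√M_CO)
= (2.98/√16.04) / (2.98/√16.04 + 1.12/√28.01) = 0.7441/(0.7441 + 0.2116) = 0.7786.

0.7786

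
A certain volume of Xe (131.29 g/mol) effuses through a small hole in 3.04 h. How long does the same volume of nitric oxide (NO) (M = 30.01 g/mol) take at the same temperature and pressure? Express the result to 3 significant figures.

1.45 h

Since effusion rate ∝ 1/√M, t_NO/t_Xe = √(M_NO/M_Xe) = √(30.01/131.29) = √0.2286 = 0.4781.
So the time for NO is 3.04 × 0.4781 = 1.45 h.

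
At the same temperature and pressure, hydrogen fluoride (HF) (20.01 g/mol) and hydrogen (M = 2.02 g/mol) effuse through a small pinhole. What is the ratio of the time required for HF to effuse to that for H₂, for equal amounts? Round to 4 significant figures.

By Graham's law, t_HF/t_H₂ = √(M_HF/M_H₂) = √(20.01/2.02) = √9.906 = 3.147.

3.147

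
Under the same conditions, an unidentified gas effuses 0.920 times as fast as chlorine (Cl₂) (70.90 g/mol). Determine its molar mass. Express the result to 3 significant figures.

83.8 g/mol

By Graham's law, rate_X/rate_Cl₂ = √(M_Cl₂/M_X).
0.920 = √(70.90/M_X)
M_X = 70.90 / 0.920² = 70.90 / 0.8464 = 83.8 g/mol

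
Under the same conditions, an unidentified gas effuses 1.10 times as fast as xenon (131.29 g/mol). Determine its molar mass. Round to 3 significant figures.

Using Graham's law: rate_X/rate_Xe = √(M_Xe/M_X).
1.10 = √(131.29/M_X)
M_X = 131.29 / 1.10² = 131.29 / 1.210 = 109 g/mol

109 g/mol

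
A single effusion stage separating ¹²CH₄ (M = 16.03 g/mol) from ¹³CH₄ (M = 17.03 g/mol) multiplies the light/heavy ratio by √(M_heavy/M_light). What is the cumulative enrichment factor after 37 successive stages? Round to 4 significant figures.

3.063

Each stage multiplies the ratio by α = √(17.03/16.03), so after 37 stages the overall factor is α^37 = (17.03/16.03)^(37/2).
= 1.06238^(37/2) = 3.063.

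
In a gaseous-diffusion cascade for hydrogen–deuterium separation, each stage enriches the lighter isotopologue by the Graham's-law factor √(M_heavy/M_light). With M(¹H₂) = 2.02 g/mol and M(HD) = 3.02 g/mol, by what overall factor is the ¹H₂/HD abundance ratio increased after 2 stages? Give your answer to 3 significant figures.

Each stage multiplies the ratio by α = √(3.02/2.02), so after 2 stages the overall factor is α^2 = (3.02/2.02)^(2/2).
= 1.49505^1 = 1.50.

1.50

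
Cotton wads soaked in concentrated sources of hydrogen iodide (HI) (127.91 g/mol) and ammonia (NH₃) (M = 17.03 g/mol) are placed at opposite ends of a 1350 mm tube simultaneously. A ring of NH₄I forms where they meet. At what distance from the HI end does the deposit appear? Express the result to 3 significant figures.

The fronts meet when d_HI + d_NH₃ = L with d_HI/d_NH₃ = √(M_NH₃/M_HI) (Graham's law). Here √(M_NH₃/M_HI) = √(17.03/127.91) = 0.3649.
With d_HI + d_NH₃ = 1350 mm, d_NH₃ = 1350/(1 + 0.3649) = 989.1 mm.
d_HI = 1350 − 989.1 = 361 mm.

361 mm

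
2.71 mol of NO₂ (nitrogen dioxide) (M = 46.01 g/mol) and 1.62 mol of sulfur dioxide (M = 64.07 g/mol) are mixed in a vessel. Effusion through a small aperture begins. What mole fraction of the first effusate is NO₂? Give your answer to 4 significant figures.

Each component's effusion rate ∝ (its partial pressure)·(1/√M) ∝ n_i/√M_i.
So x_NO₂ in the escaping gas = (n_NO₂/√M_NO₂) / Σ(n_i/√M_i)
= (2.71/√46.01) / (2.71/√46.01 + 1.62/√64.07) = 0.3995/(0.3995 + 0.2024) = 0.6638.

0.6638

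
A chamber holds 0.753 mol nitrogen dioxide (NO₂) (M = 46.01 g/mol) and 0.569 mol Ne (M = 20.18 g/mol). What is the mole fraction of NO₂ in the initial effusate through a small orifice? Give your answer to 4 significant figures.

Rate_i ∝ x_i/√M_i (Graham's law weighted by mole fraction), so the effusate composition follows n_i/√M_i.
Mole fraction of NO₂ in the effusate = (n_NO₂/√M_NO₂) / (n_NO₂/√M_NO₂ + n_Ne/√M_Ne)
= (0.753/√46.01) / (0.753/√46.01 + 0.569/√20.18) = 0.1110/(0.1110 + 0.1267) = 0.4671.

0.4671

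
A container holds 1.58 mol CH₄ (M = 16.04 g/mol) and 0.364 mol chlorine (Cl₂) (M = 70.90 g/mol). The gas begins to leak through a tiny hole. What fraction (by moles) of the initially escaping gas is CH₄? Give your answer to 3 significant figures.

Effusion rate of each component ∝ n_i/√M_i (partial pressure × 1/√M).
x_CH₄(eff) = (n_CH₄/√M_CH₄) / (n_CH₄/√M_CH₄ + n_Cl₂/√M_Cl₂)
= (1.58/√16.04) / (1.58/√16.04 + 0.364/√70.90) = 0.3945/(0.3945 + 0.04323) = 0.901.

0.901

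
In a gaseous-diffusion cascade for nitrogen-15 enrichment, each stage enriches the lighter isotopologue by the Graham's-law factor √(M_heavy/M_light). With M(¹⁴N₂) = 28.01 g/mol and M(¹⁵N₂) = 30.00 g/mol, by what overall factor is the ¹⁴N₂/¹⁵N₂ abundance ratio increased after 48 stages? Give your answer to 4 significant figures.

Overall factor = α^48 with α = √(30.00/28.01), i.e. (30.00/28.01)^(48/2).
= 1.07105^24 = 5.193.

5.193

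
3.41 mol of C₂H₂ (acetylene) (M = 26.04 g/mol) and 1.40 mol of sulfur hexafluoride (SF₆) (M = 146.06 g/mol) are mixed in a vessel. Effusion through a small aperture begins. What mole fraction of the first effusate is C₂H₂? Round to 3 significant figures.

0.852

Rate_i ∝ x_i/√M_i (Graham's law weighted by mole fraction), so the effusate composition follows n_i/√M_i.
Mole fraction of C₂H₂ in the effusate = (n_C₂H₂/√M_C₂H₂) / (n_C₂H₂/√M_C₂H₂ + n_SF₆/√M_SF₆)
= (3.41/√26.04) / (3.41/√26.04 + 1.40/√146.06) = 0.6682/(0.6682 + 0.1158) = 0.852.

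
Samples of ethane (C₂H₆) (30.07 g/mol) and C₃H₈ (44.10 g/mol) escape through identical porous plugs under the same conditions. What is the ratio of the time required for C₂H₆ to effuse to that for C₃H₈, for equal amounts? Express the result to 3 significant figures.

Graham's law gives t_C₂H₆/t_C₃H₈ = √(M_C₂H₆/M_C₃H₈) = √(30.07/44.10) = √0.6819 = 0.826.

0.826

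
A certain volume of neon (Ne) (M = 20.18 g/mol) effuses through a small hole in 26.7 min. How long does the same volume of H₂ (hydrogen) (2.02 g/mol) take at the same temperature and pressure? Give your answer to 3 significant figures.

By Graham's law, t_H₂/t_Ne = √(M_H₂/M_Ne) = √(2.02/20.18) = √0.1001 = 0.3164.
So the time for H₂ is 26.7 × 0.3164 = 8.45 min.

8.45 min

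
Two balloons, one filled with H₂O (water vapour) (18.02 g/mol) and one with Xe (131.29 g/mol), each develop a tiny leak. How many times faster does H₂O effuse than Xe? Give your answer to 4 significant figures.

2.699

Using Graham's law: rate_H₂O/rate_Xe = √(M_Xe/M_H₂O) = √(131.29/18.02) = √7.286 = 2.699.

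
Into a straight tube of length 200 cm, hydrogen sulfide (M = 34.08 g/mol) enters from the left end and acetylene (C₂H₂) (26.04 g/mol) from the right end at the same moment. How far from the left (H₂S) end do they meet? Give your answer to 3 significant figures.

93.3 cm

Distances travelled in equal time are proportional to diffusion rates, so d_H₂S/d_C₂H₂ = √(M_C₂H₂/M_H₂S) = √(26.04/34.08) = 0.8741.
With d_H₂S + d_C₂H₂ = 200 cm, d_C₂H₂ = 200/(1 + 0.8741) = 106.7 cm.
d_H₂S = 200 − 106.7 = 93.3 cm.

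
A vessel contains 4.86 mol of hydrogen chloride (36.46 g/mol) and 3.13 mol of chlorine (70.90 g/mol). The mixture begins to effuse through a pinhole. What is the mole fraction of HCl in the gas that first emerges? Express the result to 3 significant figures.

0.684

Rate_i ∝ x_i/√M_i (Graham's law weighted by mole fraction), so the effusate composition follows n_i/√M_i.
So x_HCl in the escaping gas = (n_HCl/√M_HCl) / Σ(n_i/√M_i)
= (4.86/√36.46) / (4.86/√36.46 + 3.13/√70.90) = 0.8049/(0.8049 + 0.3717) = 0.684.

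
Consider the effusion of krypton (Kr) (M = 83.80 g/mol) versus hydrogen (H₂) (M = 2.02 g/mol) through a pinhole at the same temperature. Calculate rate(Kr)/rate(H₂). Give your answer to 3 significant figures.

0.155

Graham's law gives rate_Kr/rate_H₂ = √(M_H₂/M_Kr) = √(2.02/83.80) = √0.02411 = 0.155.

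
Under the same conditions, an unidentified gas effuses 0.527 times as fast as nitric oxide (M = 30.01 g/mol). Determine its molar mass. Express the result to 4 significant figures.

Since effusion rate ∝ 1/√M, rate_X/rate_NO = √(M_NO/M_X).
0.527 = √(30.01/M_X)
M_X = 30.01 / 0.527² = 30.01 / 0.2777 = 108.1 g/mol

108.1 g/mol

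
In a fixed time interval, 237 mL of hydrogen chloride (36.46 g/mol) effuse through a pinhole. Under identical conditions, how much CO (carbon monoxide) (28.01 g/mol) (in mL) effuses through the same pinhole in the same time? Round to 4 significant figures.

270.4 mL

Since effusion rate ∝ 1/√M, rate_CO/rate_HCl = √(M_HCl/M_CO) = √(36.46/28.01) = √1.302 = 1.141.
So the volume for CO is 237 × 1.141 = 270.4 mL.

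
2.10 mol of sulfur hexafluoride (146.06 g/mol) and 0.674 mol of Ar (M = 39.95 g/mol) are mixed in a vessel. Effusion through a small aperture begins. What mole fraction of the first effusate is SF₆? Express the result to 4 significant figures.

0.6197

Each component's effusion rate ∝ (its partial pressure)·(1/√M) ∝ n_i/√M_i.
Mole fraction of SF₆ in the effusate = (n_SF₆/√M_SF₆) / (n_SF₆/√M_SF₆ + n_Ar/√M_Ar)
= (2.10/√146.06) / (2.10/√146.06 + 0.674/√39.95) = 0.1738/(0.1738 + 0.1066) = 0.6197.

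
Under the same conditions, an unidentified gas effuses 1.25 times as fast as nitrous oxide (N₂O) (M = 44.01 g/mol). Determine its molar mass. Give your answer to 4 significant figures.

28.17 g/mol

By Graham's law, rate_X/rate_N₂O = √(M_N₂O/M_X).
1.25 = √(44.01/M_X)
M_X = 44.01 / 1.25² = 44.01 / 1.562 = 28.17 g/mol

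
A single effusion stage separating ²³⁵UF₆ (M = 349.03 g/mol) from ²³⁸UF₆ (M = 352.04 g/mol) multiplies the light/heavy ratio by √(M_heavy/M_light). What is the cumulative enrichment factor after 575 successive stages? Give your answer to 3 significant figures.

11.8

The single-stage factor is √(M_heavy/M_light), so 575 stages give [√(352.04/349.03)]^575 = (352.04/349.03)^(575/2).
= 1.00862^(575/2) = 11.8.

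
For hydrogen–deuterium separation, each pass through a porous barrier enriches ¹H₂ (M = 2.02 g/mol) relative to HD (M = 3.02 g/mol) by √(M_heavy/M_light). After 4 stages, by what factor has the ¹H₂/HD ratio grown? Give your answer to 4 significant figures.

2.235

Overall factor = α^4 with α = √(3.02/2.02), i.e. (3.02/2.02)^(4/2).
= 1.49505^2 = 2.235.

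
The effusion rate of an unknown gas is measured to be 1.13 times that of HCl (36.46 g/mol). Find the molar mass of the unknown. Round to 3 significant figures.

By Graham's law, rate_X/rate_HCl = √(M_HCl/M_X).
1.13 = √(36.46/M_X)
M_X = 36.46 / 1.13² = 36.46 / 1.277 = 28.6 g/mol

28.6 g/mol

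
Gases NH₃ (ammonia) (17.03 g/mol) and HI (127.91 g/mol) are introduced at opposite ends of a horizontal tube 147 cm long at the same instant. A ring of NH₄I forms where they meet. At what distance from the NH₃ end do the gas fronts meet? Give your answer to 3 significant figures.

108 cm

The fronts meet when d_NH₃ + d_HI = L with d_NH₃/d_HI = √(M_HI/M_NH₃) (Graham's law). Here √(M_HI/M_NH₃) = √(127.91/17.03) = 2.741.
With d_NH₃ + d_HI = 147 cm, d_HI = 147/(1 + 2.741) = 39.30 cm.
d_NH₃ = 147 − 39.30 = 108 cm.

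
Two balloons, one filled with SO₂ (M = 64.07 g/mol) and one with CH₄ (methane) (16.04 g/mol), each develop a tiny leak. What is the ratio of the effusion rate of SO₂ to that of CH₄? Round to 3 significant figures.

By Graham's law, rate_SO₂/rate_CH₄ = √(M_CH₄/M_SO₂) = √(16.04/64.07) = √0.2504 = 0.500.

0.500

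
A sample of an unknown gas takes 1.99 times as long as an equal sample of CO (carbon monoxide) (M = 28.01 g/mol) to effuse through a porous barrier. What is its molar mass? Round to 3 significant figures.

Using Graham's law: t_X/t_CO = √(M_X/M_CO).
1.99 = √(M_X/28.01)
M_X = 28.01 × 1.99² = 28.01 × 3.960 = 111 g/mol

111 g/mol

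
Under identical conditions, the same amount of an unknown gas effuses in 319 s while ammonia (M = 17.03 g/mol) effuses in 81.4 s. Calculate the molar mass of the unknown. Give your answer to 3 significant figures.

262 g/mol

By Graham's law, t_X/t_NH₃ = √(M_X/M_NH₃).
319/81.4 = 3.919 = √(M_X/17.03)
M_X = 17.03 × 3.919² = 17.03 × 15.36 = 262 g/mol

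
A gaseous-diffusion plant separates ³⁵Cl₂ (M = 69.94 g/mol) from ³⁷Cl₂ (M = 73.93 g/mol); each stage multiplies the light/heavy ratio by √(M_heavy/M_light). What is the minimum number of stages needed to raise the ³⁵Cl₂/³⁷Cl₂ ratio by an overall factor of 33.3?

127

With α = √(73.93/69.94) per stage, ln α = ½ ln(1.05705) = 0.02774.
Need α^N ≥ 33.3 ⇒ N ≥ ln(33.3) / ln α = 3.506 / 0.02774 = 126.37.
Minimum whole number of stages: N = 127.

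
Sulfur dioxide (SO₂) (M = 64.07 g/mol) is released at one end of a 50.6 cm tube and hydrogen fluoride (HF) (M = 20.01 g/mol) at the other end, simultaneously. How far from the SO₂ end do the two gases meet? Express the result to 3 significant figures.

Graham's law gives d_SO₂/d_HF = rate_SO₂/rate_HF = √(M_HF/M_SO₂) = √(20.01/64.07) = 0.5589.
With d_SO₂ + d_HF = 50.6 cm, d_HF = 50.6/(1 + 0.5589) = 32.46 cm.
d_SO₂ = 50.6 − 32.46 = 18.1 cm.

18.1 cm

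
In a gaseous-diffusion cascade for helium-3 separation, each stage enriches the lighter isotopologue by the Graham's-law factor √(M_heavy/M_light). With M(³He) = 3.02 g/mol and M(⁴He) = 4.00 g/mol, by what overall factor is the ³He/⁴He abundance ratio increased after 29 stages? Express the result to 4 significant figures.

Overall factor = α^29 with α = √(4.00/3.02), i.e. (4.00/3.02)^(29/2).
= 1.32450^(29/2) = 58.85.

58.85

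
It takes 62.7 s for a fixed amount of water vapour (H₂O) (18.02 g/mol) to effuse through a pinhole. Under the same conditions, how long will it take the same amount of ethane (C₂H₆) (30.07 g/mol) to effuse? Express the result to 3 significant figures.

From Graham's law, t_C₂H₆/t_H₂O = √(M_C₂H₆/M_H₂O) = √(30.07/18.02) = √1.669 = 1.292.
So the time for C₂H₆ is 62.7 × 1.292 = 81.0 s.

81.0 s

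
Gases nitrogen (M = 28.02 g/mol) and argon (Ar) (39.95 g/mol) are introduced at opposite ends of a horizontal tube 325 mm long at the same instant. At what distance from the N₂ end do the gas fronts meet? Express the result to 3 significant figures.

Graham's law gives d_N₂/d_Ar = rate_N₂/rate_Ar = √(M_Ar/M_N₂) = √(39.95/28.02) = 1.194.
With d_N₂ + d_Ar = 325 mm, d_Ar = 325/(1 + 1.194) = 148.1 mm.
d_N₂ = 325 − 148.1 = 177 mm.

177 mm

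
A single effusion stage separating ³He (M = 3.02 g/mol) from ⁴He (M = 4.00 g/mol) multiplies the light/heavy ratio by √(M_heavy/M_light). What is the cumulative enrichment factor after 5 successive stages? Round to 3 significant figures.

After 5 stages the ratio has grown by (√(4.00/3.02))^5 = (4.00/3.02)^(5/2).
= 1.32450^(5/2) = 2.02.

2.02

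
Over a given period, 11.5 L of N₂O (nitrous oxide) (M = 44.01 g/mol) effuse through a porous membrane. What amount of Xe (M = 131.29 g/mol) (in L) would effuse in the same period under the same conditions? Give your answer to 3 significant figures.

6.66 L

Since effusion rate ∝ 1/√M, rate_Xe/rate_N₂O = √(M_N₂O/M_Xe) = √(44.01/131.29) = √0.3352 = 0.5790.
So the volume for Xe is 11.5 × 0.5790 = 6.66 L.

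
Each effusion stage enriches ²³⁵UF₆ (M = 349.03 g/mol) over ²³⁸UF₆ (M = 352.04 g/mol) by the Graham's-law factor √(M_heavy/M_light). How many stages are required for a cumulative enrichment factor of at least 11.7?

Per stage α = (352.04/349.03)^(1/2) = 1.00862^0.5, giving ln α = 0.004293.
Need α^N ≥ 11.7 ⇒ N ≥ ln(11.7) / ln α = 2.460 / 0.004293 = 572.87.
Rounding up, N = 573 stages.

573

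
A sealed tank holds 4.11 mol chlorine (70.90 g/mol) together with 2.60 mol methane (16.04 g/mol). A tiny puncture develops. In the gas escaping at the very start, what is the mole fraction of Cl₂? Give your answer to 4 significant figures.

0.4292

The effusion rate of species i is ∝ p_i/√M_i ∝ n_i/√M_i.
x_Cl₂(eff) = (n_Cl₂/√M_Cl₂) / (n_Cl₂/√M_Cl₂ + n_CH₄/√M_CH₄)
= (4.11/√70.90) / (4.11/√70.90 + 2.60/√16.04) = 0.4881/(0.4881 + 0.6492) = 0.4292.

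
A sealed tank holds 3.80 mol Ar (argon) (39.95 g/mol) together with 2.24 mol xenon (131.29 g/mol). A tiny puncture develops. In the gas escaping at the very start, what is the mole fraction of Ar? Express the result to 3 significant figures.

The effusion rate of species i is ∝ p_i/√M_i ∝ n_i/√M_i.
So x_Ar in the escaping gas = (n_Ar/√M_Ar) / Σ(n_i/√M_i)
= (3.80/√39.95) / (3.80/√39.95 + 2.24/√131.29) = 0.6012/(0.6012 + 0.1955) = 0.755.

0.755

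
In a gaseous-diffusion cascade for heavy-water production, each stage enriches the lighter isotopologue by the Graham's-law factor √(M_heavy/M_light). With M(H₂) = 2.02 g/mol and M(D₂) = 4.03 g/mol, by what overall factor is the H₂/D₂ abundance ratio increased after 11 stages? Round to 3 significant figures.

44.6

Overall factor = α^11 with α = √(4.03/2.02), i.e. (4.03/2.02)^(11/2).
= 1.99505^(11/2) = 44.6.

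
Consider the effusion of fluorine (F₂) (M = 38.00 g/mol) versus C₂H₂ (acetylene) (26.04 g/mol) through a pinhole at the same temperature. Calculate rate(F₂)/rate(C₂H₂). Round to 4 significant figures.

Using Graham's law: rate_F₂/rate_C₂H₂ = √(M_C₂H₂/M_F₂) = √(26.04/38.00) = √0.6853 = 0.8278.

0.8278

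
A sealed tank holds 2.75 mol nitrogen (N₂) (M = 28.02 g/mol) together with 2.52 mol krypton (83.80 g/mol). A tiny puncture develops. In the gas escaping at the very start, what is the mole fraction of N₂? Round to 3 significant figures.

Each component's effusion rate ∝ (its partial pressure)·(1/√M) ∝ n_i/√M_i.
x_N₂(eff) = (n_N₂/√M_N₂) / (n_N₂/√M_N₂ + n_Kr/√M_Kr)
= (2.75/√28.02) / (2.75/√28.02 + 2.52/√83.80) = 0.5195/(0.5195 + 0.2753) = 0.654.

0.654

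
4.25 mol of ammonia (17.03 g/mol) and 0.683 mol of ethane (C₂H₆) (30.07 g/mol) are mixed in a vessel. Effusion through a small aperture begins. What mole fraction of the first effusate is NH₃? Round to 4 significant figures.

The effusion rate of species i is ∝ p_i/√M_i ∝ n_i/√M_i.
So x_NH₃ in the escaping gas = (n_NH₃/√M_NH₃) / Σ(n_i/√M_i)
= (4.25/√17.03) / (4.25/√17.03 + 0.683/√30.07) = 1.030/(1.030 + 0.1246) = 0.8921.

0.8921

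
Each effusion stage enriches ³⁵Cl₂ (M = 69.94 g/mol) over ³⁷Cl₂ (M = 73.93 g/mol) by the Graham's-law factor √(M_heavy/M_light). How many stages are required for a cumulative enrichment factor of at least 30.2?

With α = √(73.93/69.94) per stage, ln α = ½ ln(1.05705) = 0.02774.
Need α^N ≥ 30.2 ⇒ N ≥ ln(30.2) / ln α = 3.408 / 0.02774 = 122.85.
Minimum whole number of stages: N = 123.

123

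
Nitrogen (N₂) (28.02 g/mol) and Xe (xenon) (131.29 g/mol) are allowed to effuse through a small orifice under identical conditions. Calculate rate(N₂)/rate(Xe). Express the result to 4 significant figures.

2.165

Graham's law gives rate_N₂/rate_Xe = √(M_Xe/M_N₂) = √(131.29/28.02) = √4.686 = 2.165.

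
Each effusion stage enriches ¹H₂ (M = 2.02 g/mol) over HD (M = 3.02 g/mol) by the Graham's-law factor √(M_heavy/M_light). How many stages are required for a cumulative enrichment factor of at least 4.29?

8

Per stage α = (3.02/2.02)^(1/2) = 1.49505^0.5, giving ln α = 0.2011.
Need α^N ≥ 4.29 ⇒ N ≥ ln(4.29) / ln α = 1.456 / 0.2011 = 7.24.
Minimum whole number of stages: N = 8.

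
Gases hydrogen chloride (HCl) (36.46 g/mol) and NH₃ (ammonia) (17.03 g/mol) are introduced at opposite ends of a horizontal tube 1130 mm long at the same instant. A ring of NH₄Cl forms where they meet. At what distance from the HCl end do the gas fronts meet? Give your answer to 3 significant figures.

In equal time, each gas travels a distance ∝ its rate ∝ 1/√M, so d_HCl/d_NH₃ = √(M_NH₃/M_HCl) = √(17.03/36.46) = 0.6834.
With d_HCl + d_NH₃ = 1130 mm, d_NH₃ = 1130/(1 + 0.6834) = 671.2 mm.
d_HCl = 1130 − 671.2 = 459 mm.

459 mm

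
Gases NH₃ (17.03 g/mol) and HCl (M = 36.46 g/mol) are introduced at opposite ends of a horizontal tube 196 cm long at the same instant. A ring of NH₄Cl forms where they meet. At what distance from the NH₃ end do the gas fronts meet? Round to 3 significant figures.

116 cm

The fronts meet when d_NH₃ + d_HCl = L with d_NH₃/d_HCl = √(M_HCl/M_NH₃) (Graham's law). Here √(M_HCl/M_NH₃) = √(36.46/17.03) = 1.463.
With d_NH₃ + d_HCl = 196 cm, d_HCl = 196/(1 + 1.463) = 79.57 cm.
d_NH₃ = 196 − 79.57 = 116 cm.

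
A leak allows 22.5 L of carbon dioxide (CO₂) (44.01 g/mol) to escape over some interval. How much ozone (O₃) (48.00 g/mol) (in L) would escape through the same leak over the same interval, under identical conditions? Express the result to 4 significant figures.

21.54 L

From Graham's law, rate_O₃/rate_CO₂ = √(M_CO₂/M_O₃) = √(44.01/48.00) = √0.9169 = 0.9575.
So the volume for O₃ is 22.5 × 0.9575 = 21.54 L.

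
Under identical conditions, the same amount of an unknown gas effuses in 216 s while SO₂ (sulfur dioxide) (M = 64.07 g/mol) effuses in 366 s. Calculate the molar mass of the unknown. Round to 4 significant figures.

22.32 g/mol

From Graham's law, t_X/t_SO₂ = √(M_X/M_SO₂).
216/366 = 0.5902 = √(M_X/64.07)
M_X = 64.07 × 0.5902² = 64.07 × 0.3483 = 22.32 g/mol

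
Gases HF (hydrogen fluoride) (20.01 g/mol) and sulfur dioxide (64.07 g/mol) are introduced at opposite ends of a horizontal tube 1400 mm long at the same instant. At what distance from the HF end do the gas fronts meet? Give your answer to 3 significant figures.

898 mm

Distances travelled in equal time are proportional to diffusion rates, so d_HF/d_SO₂ = √(M_SO₂/M_HF) = √(64.07/20.01) = 1.789.
With d_HF + d_SO₂ = 1400 mm, d_SO₂ = 1400/(1 + 1.789) = 501.9 mm.
d_HF = 1400 − 501.9 = 898 mm.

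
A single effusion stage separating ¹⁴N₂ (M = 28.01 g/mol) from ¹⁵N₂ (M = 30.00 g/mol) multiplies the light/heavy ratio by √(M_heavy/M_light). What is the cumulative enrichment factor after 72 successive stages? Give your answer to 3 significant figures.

The single-stage factor is √(M_heavy/M_light), so 72 stages give [√(30.00/28.01)]^72 = (30.00/28.01)^(72/2).
= 1.07105^36 = 11.8.

11.8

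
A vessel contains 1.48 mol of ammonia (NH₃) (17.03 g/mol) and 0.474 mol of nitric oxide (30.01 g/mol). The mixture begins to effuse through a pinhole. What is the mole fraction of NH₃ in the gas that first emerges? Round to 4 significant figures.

0.8056

Rate_i ∝ x_i/√M_i (Graham's law weighted by mole fraction), so the effusate composition follows n_i/√M_i.
So x_NH₃ in the escaping gas = (n_NH₃/√M_NH₃) / Σ(n_i/√M_i)
= (1.48/√17.03) / (1.48/√17.03 + 0.474/√30.01) = 0.3586/(0.3586 + 0.08653) = 0.8056.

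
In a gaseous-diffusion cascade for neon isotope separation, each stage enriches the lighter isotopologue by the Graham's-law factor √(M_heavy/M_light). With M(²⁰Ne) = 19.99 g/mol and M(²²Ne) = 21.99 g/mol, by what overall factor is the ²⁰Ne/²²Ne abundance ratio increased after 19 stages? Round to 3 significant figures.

Overall factor = α^19 with α = √(21.99/19.99), i.e. (21.99/19.99)^(19/2).
= 1.10005^(19/2) = 2.47.

2.47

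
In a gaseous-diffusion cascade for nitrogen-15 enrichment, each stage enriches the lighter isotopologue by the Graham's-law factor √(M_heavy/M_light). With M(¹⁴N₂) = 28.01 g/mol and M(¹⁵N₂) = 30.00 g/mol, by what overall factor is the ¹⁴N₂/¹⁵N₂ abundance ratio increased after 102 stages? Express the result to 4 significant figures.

33.13

After 102 stages the ratio has grown by (√(30.00/28.01))^102 = (30.00/28.01)^(102/2).
= 1.07105^51 = 33.13.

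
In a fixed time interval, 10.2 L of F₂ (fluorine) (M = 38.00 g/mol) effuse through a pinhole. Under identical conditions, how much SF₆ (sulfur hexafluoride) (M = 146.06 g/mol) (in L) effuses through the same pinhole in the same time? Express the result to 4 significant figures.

5.203 L

From Graham's law, rate_SF₆/rate_F₂ = √(M_F₂/M_SF₆) = √(38.00/146.06) = √0.2602 = 0.5101.
So the volume for SF₆ is 10.2 × 0.5101 = 5.203 L.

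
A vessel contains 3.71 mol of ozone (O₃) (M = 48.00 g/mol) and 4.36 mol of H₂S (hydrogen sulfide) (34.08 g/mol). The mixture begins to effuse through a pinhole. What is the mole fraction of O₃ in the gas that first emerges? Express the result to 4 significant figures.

0.4176

Effusion rate of each component ∝ n_i/√M_i (partial pressure × 1/√M).
Mole fraction of O₃ in the effusate = (n_O₃/√M_O₃) / (n_O₃/√M_O₃ + n_H₂S/√M_H₂S)
= (3.71/√48.00) / (3.71/√48.00 + 4.36/√34.08) = 0.5355/(0.5355 + 0.7469) = 0.4176.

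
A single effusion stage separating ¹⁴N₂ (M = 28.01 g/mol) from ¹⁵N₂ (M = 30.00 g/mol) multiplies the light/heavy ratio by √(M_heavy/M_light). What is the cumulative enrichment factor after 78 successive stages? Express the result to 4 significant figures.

14.54

Each stage multiplies the ratio by α = √(30.00/28.01), so after 78 stages the overall factor is α^78 = (30.00/28.01)^(78/2).
= 1.07105^39 = 14.54.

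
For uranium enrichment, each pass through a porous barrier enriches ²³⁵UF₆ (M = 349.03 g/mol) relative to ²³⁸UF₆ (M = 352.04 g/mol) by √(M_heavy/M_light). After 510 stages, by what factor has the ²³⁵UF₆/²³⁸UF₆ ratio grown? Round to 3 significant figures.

8.93

The single-stage factor is √(M_heavy/M_light), so 510 stages give [√(352.04/349.03)]^510 = (352.04/349.03)^(510/2).
= 1.00862^255 = 8.93.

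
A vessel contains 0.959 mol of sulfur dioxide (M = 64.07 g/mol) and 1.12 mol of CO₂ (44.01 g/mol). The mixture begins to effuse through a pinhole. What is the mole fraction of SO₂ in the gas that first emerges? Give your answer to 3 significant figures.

Rate_i ∝ x_i/√M_i (Graham's law weighted by mole fraction), so the effusate composition follows n_i/√M_i.
x_SO₂(eff) = (n_SO₂/√M_SO₂) / (n_SO₂/√M_SO₂ + n_CO₂/√M_CO₂)
= (0.959/√64.07) / (0.959/√64.07 + 1.12/√44.01) = 0.1198/(0.1198 + 0.1688) = 0.415.

0.415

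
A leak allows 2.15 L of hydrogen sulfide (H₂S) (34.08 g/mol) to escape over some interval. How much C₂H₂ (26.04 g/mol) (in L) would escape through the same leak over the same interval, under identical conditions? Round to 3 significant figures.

By Graham's law, rate_C₂H₂/rate_H₂S = √(M_H₂S/M_C₂H₂) = √(34.08/26.04) = √1.309 = 1.144.
So the volume for C₂H₂ is 2.15 × 1.144 = 2.46 L.

2.46 L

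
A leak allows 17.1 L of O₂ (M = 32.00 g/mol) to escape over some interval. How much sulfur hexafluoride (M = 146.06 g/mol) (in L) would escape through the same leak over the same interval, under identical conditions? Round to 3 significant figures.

By Graham's law, rate_SF₆/rate_O₂ = √(M_O₂/M_SF₆) = √(32.00/146.06) = √0.2191 = 0.4681.
So the volume for SF₆ is 17.1 × 0.4681 = 8.00 L.

8.00 L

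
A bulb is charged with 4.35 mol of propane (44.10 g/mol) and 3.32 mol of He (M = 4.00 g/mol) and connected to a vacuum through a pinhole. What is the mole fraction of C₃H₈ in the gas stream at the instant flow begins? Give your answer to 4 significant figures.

0.2830

Effusion rate of each component ∝ n_i/√M_i (partial pressure × 1/√M).
x_C₃H₈(eff) = (n_C₃H₈/√M_C₃H₈) / (n_C₃H₈/√M_C₃H₈ + n_He/√M_He)
= (4.35/√44.10) / (4.35/√44.10 + 3.32/√4.00) = 0.6550/(0.6550 + 1.660) = 0.2830.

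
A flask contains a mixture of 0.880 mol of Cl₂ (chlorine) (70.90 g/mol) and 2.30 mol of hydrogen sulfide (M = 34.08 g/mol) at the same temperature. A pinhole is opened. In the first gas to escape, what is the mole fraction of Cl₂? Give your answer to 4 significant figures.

Effusion rate of each component ∝ n_i/√M_i (partial pressure × 1/√M).
x_Cl₂(eff) = (n_Cl₂/√M_Cl₂) / (n_Cl₂/√M_Cl₂ + n_H₂S/√M_H₂S)
= (0.880/√70.90) / (0.880/√70.90 + 2.30/√34.08) = 0.1045/(0.1045 + 0.3940) = 0.2097.

0.2097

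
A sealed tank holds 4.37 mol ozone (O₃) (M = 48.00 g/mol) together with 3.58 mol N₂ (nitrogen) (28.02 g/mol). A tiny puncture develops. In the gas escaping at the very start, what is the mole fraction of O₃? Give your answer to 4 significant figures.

0.4826

Effusion rate of each component ∝ n_i/√M_i (partial pressure × 1/√M).
Mole fraction of O₃ in the effusate = (n_O₃/√M_O₃) / (n_O₃/√M_O₃ + n_N₂/√M_N₂)
= (4.37/√48.00) / (4.37/√48.00 + 3.58/√28.02) = 0.6308/(0.6308 + 0.6763) = 0.4826.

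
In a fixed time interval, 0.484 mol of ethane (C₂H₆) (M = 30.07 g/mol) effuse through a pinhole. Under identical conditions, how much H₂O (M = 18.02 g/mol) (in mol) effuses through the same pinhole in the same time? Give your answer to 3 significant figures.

0.625 mol

From Graham's law, rate_H₂O/rate_C₂H₆ = √(M_C₂H₆/M_H₂O) = √(30.07/18.02) = √1.669 = 1.292.
So the amount for H₂O is 0.484 × 1.292 = 0.625 mol.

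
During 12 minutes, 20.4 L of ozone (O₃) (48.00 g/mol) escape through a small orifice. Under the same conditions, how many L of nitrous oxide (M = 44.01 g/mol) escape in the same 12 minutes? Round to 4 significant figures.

From Graham's law, rate_N₂O/rate_O₃ = √(M_O₃/M_N₂O) = √(48.00/44.01) = √1.091 = 1.044.
So the volume for N₂O is 20.4 × 1.044 = 21.30 L.

21.30 L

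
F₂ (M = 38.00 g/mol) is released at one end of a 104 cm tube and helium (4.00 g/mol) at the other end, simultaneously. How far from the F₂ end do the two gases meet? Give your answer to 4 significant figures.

25.48 cm

Graham's law gives d_F₂/d_He = rate_F₂/rate_He = √(M_He/M_F₂) = √(4.00/38.00) = 0.3244.
With d_F₂ + d_He = 104 cm, d_He = 104/(1 + 0.3244) = 78.52 cm.
d_F₂ = 104 − 78.52 = 25.48 cm.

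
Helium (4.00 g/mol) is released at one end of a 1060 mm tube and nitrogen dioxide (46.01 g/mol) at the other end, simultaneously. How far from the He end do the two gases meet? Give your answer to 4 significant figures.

In equal time, each gas travels a distance ∝ its rate ∝ 1/√M, so d_He/d_NO₂ = √(M_NO₂/M_He) = √(46.01/4.00) = 3.392.
With d_He + d_NO₂ = 1060 mm, d_NO₂ = 1060/(1 + 3.392) = 241.4 mm.
d_He = 1060 − 241.4 = 818.6 mm.

818.6 mm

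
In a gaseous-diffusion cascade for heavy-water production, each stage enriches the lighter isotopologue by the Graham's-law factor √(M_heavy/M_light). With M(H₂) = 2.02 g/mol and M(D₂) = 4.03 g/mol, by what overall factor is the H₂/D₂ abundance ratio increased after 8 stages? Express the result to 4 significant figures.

Each stage multiplies the ratio by α = √(4.03/2.02), so after 8 stages the overall factor is α^8 = (4.03/2.02)^(8/2).
= 1.99505^4 = 15.84.

15.84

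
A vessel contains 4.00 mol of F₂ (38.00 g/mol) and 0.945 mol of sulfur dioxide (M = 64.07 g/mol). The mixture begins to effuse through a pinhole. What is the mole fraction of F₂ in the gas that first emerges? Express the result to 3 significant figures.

The effusion rate of species i is ∝ p_i/√M_i ∝ n_i/√M_i.
So x_F₂ in the escaping gas = (n_F₂/√M_F₂) / Σ(n_i/√M_i)
= (4.00/√38.00) / (4.00/√38.00 + 0.945/√64.07) = 0.6489/(0.6489 + 0.1181) = 0.846.

0.846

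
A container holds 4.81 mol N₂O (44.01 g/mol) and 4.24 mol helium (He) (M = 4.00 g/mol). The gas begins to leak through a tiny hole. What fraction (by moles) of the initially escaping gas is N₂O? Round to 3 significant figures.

Effusion rate of each component ∝ n_i/√M_i (partial pressure × 1/√M).
So x_N₂O in the escaping gas = (n_N₂O/√M_N₂O) / Σ(n_i/√M_i)
= (4.81/√44.01) / (4.81/√44.01 + 4.24/√4.00) = 0.7251/(0.7251 + 2.120) = 0.255.

0.255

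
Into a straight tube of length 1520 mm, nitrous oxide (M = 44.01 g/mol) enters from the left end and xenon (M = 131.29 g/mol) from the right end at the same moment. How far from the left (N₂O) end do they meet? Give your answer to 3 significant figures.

Distances travelled in equal time are proportional to diffusion rates, so d_N₂O/d_Xe = √(M_Xe/M_N₂O) = √(131.29/44.01) = 1.727.
With d_N₂O + d_Xe = 1520 mm, d_Xe = 1520/(1 + 1.727) = 557.4 mm.
d_N₂O = 1520 − 557.4 = 963 mm.

963 mm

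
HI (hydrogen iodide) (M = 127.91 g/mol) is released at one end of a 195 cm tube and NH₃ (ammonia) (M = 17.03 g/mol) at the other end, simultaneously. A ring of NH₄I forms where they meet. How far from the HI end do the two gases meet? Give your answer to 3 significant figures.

Distances travelled in equal time are proportional to diffusion rates, so d_HI/d_NH₃ = √(M_NH₃/M_HI) = √(17.03/127.91) = 0.3649.
With d_HI + d_NH₃ = 195 cm, d_NH₃ = 195/(1 + 0.3649) = 142.9 cm.
d_HI = 195 − 142.9 = 52.1 cm.

52.1 cm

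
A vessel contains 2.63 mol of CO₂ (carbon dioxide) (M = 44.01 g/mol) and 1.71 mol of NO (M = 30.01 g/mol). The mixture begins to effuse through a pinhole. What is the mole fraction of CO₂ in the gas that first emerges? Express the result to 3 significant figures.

0.559

The effusion rate of species i is ∝ p_i/√M_i ∝ n_i/√M_i.
x_CO₂(eff) = (n_CO₂/√M_CO₂) / (n_CO₂/√M_CO₂ + n_NO/√M_NO)
= (2.63/√44.01) / (2.63/√44.01 + 1.71/√30.01) = 0.3964/(0.3964 + 0.3121) = 0.559.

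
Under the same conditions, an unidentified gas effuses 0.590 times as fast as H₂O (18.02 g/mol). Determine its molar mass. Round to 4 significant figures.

From Graham's law, rate_X/rate_H₂O = √(M_H₂O/M_X).
0.590 = √(18.02/M_X)
M_X = 18.02 / 0.590² = 18.02 / 0.3481 = 51.77 g/mol

51.77 g/mol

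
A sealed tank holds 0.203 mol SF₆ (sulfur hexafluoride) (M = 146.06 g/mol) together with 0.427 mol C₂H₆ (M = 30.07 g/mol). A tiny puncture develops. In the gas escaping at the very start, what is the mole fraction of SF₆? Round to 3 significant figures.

0.177

Effusion rate of each component ∝ n_i/√M_i (partial pressure × 1/√M).
So x_SF₆ in the escaping gas = (n_SF₆/√M_SF₆) / Σ(n_i/√M_i)
= (0.203/√146.06) / (0.203/√146.06 + 0.427/√30.07) = 0.01680/(0.01680 + 0.07787) = 0.177.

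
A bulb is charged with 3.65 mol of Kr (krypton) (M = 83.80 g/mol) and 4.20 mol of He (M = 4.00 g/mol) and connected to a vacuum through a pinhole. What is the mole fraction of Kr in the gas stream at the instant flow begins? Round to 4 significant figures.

Each component's effusion rate ∝ (its partial pressure)·(1/√M) ∝ n_i/√M_i.
So x_Kr in the escaping gas = (n_Kr/√M_Kr) / Σ(n_i/√M_i)
= (3.65/√83.80) / (3.65/√83.80 + 4.20/√4.00) = 0.3987/(0.3987 + 2.100) = 0.1596.

0.1596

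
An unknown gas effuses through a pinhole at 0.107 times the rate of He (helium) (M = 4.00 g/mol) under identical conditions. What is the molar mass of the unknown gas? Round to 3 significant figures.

349 g/mol

Since effusion rate ∝ 1/√M, rate_X/rate_He = √(M_He/M_X).
0.107 = √(4.00/M_X)
M_X = 4.00 / 0.107² = 4.00 / 0.01145 = 349 g/mol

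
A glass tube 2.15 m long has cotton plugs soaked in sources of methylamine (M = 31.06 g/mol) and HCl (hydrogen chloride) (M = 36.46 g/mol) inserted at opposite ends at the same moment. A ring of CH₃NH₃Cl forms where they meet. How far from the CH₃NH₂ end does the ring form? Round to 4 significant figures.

1.118 m

Distances travelled in equal time are proportional to diffusion rates, so d_CH₃NH₂/d_HCl = √(M_HCl/M_CH₃NH₂) = √(36.46/31.06) = 1.083.
With d_CH₃NH₂ + d_HCl = 2.15 m, d_HCl = 2.15/(1 + 1.083) = 1.032 m.
d_CH₃NH₂ = 2.15 − 1.032 = 1.118 m.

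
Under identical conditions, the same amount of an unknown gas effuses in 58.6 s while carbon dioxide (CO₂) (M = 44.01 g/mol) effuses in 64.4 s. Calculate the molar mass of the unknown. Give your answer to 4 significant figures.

Graham's law gives t_X/t_CO₂ = √(M_X/M_CO₂).
58.6/64.4 = 0.9099 = √(M_X/44.01)
M_X = 44.01 × 0.9099² = 44.01 × 0.8280 = 36.44 g/mol

36.44 g/mol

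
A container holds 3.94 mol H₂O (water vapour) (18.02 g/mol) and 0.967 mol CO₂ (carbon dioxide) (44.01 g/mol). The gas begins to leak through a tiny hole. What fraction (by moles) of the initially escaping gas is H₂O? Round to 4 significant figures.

0.8643

The effusion rate of species i is ∝ p_i/√M_i ∝ n_i/√M_i.
Mole fraction of H₂O in the effusate = (n_H₂O/√M_H₂O) / (n_H₂O/√M_H₂O + n_CO₂/√M_CO₂)
= (3.94/√18.02) / (3.94/√18.02 + 0.967/√44.01) = 0.9282/(0.9282 + 0.1458) = 0.8643.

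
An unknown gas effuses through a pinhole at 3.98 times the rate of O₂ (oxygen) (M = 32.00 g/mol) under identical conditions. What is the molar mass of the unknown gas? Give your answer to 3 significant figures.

2.02 g/mol

Since effusion rate ∝ 1/√M, rate_X/rate_O₂ = √(M_O₂/M_X).
3.98 = √(32.00/M_X)
M_X = 32.00 / 3.98² = 32.00 / 15.84 = 2.02 g/mol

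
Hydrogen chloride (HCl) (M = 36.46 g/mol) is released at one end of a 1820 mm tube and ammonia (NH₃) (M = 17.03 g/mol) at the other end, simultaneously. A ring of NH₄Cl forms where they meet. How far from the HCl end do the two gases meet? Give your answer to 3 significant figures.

The fronts meet when d_HCl + d_NH₃ = L with d_HCl/d_NH₃ = √(M_NH₃/M_HCl) (Graham's law). Here √(M_NH₃/M_HCl) = √(17.03/36.46) = 0.6834.
With d_HCl + d_NH₃ = 1820 mm, d_NH₃ = 1820/(1 + 0.6834) = 1081 mm.
d_HCl = 1820 − 1081 = 739 mm.

739 mm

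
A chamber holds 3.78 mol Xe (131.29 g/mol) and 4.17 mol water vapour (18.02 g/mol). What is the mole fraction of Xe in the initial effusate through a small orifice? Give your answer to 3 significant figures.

The effusion rate of species i is ∝ p_i/√M_i ∝ n_i/√M_i.
Mole fraction of Xe in the effusate = (n_Xe/√M_Xe) / (n_Xe/√M_Xe + n_H₂O/√M_H₂O)
= (3.78/√131.29) / (3.78/√131.29 + 4.17/√18.02) = 0.3299/(0.3299 + 0.9823) = 0.251.

0.251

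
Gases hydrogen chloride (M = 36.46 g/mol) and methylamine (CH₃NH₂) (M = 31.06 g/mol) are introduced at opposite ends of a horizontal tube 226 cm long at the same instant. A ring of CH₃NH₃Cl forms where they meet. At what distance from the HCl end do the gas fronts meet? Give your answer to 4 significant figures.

Graham's law gives d_HCl/d_CH₃NH₂ = rate_HCl/rate_CH₃NH₂ = √(M_CH₃NH₂/M_HCl) = √(31.06/36.46) = 0.9230.
With d_HCl + d_CH₃NH₂ = 226 cm, d_CH₃NH₂ = 226/(1 + 0.9230) = 117.5 cm.
d_HCl = 226 − 117.5 = 108.5 cm.

108.5 cm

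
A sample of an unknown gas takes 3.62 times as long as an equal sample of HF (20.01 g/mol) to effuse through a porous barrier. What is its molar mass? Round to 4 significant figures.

262.2 g/mol

By Graham's law, t_X/t_HF = √(M_X/M_HF).
3.62 = √(M_X/20.01)
M_X = 20.01 × 3.62² = 20.01 × 13.10 = 262.2 g/mol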